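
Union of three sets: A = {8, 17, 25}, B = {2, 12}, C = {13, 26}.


A ∪ B = {2, 8, 12, 17, 25}
(A ∪ B) ∪ C = {2, 8, 12, 13, 17, 25, 26}

A ∪ B ∪ C = {2, 8, 12, 13, 17, 25, 26}


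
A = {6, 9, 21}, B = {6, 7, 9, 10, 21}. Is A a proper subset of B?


A ⊂ B requires: A ⊆ B AND A ≠ B.
A ⊆ B? Yes
A = B? No
A ⊂ B: Yes (A is a proper subset of B)

Yes, A ⊂ B


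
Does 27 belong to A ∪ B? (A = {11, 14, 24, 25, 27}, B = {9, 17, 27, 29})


A = {11, 14, 24, 25, 27}, B = {9, 17, 27, 29}
A ∪ B = all elements in A or B
A ∪ B = {9, 11, 14, 17, 24, 25, 27, 29}
Checking if 27 ∈ A ∪ B
27 is in A ∪ B → True

27 ∈ A ∪ B


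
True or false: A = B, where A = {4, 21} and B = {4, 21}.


Two sets are equal iff they have exactly the same elements.
A = {4, 21}
B = {4, 21}
Same elements → A = B

Yes, A = B


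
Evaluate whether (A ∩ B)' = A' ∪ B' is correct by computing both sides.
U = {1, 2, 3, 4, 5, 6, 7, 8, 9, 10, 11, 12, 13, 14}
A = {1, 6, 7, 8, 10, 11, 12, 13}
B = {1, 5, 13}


LHS: A ∩ B = {1, 13}
(A ∩ B)' = U \ (A ∩ B) = {2, 3, 4, 5, 6, 7, 8, 9, 10, 11, 12, 14}
A' = {2, 3, 4, 5, 9, 14}, B' = {2, 3, 4, 6, 7, 8, 9, 10, 11, 12, 14}
Claimed RHS: A' ∪ B' = {2, 3, 4, 5, 6, 7, 8, 9, 10, 11, 12, 14}
Identity is VALID: LHS = RHS = {2, 3, 4, 5, 6, 7, 8, 9, 10, 11, 12, 14} ✓

Identity is valid. (A ∩ B)' = A' ∪ B' = {2, 3, 4, 5, 6, 7, 8, 9, 10, 11, 12, 14}


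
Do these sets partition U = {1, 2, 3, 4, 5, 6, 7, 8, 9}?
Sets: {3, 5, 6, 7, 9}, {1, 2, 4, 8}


A partition requires: (1) non-empty parts, (2) pairwise disjoint, (3) union = U
Parts: {3, 5, 6, 7, 9}, {1, 2, 4, 8}
Union of parts: {1, 2, 3, 4, 5, 6, 7, 8, 9}
U = {1, 2, 3, 4, 5, 6, 7, 8, 9}
All non-empty? True
Pairwise disjoint? True
Covers U? True

Yes, valid partition


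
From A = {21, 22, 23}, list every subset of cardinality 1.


|A| = 3, so A has C(3,1) = 3 subsets of size 1.
Enumerate by choosing 1 elements from A at a time:
{21}, {22}, {23}

1-element subsets (3 total): {21}, {22}, {23}


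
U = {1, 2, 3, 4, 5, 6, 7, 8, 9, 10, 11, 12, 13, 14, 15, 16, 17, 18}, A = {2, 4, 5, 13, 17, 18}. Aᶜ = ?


Aᶜ = U \ A = elements in U but not in A
U = {1, 2, 3, 4, 5, 6, 7, 8, 9, 10, 11, 12, 13, 14, 15, 16, 17, 18}
A = {2, 4, 5, 13, 17, 18}
Aᶜ = {1, 3, 6, 7, 8, 9, 10, 11, 12, 14, 15, 16}

Aᶜ = {1, 3, 6, 7, 8, 9, 10, 11, 12, 14, 15, 16}


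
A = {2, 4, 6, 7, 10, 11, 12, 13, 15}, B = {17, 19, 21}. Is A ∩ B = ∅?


Disjoint means A ∩ B = ∅.
A ∩ B = ∅
A ∩ B = ∅, so A and B are disjoint.

Yes, A and B are disjoint


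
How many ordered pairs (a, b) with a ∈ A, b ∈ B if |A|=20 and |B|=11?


|A × B| = |A| × |B|
= 20 × 11
= 220

|A × B| = 220


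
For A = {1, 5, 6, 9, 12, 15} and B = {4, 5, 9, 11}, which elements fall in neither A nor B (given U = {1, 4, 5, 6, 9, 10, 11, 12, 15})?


A = {1, 5, 6, 9, 12, 15}
B = {4, 5, 9, 11}
Region: in neither A nor B (given U = {1, 4, 5, 6, 9, 10, 11, 12, 15})
Elements: {10}

Elements in neither A nor B (given U = {1, 4, 5, 6, 9, 10, 11, 12, 15}): {10}


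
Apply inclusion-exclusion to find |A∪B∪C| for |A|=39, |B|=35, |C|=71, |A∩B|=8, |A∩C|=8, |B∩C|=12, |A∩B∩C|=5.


|A∪B∪C| = |A|+|B|+|C| - |A∩B|-|A∩C|-|B∩C| + |A∩B∩C|
= 39+35+71 - 8-8-12 + 5
= 145 - 28 + 5
= 122

|A ∪ B ∪ C| = 122


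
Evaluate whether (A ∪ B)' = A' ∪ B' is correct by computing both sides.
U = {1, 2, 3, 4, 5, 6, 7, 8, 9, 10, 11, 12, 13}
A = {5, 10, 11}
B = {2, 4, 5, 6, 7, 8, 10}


LHS: A ∪ B = {2, 4, 5, 6, 7, 8, 10, 11}
(A ∪ B)' = U \ (A ∪ B) = {1, 3, 9, 12, 13}
A' = {1, 2, 3, 4, 6, 7, 8, 9, 12, 13}, B' = {1, 3, 9, 11, 12, 13}
Claimed RHS: A' ∪ B' = {1, 2, 3, 4, 6, 7, 8, 9, 11, 12, 13}
Identity is INVALID: LHS = {1, 3, 9, 12, 13} but the RHS claimed here equals {1, 2, 3, 4, 6, 7, 8, 9, 11, 12, 13}. The correct form is (A ∪ B)' = A' ∩ B'.

Identity is invalid: (A ∪ B)' = {1, 3, 9, 12, 13} but A' ∪ B' = {1, 2, 3, 4, 6, 7, 8, 9, 11, 12, 13}. The correct De Morgan law is (A ∪ B)' = A' ∩ B'.


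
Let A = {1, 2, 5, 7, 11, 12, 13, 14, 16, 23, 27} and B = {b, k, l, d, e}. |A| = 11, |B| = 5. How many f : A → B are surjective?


n = |A| = 11, k = |B| = 5. Surjections via inclusion-exclusion:
S(n,k) = Σ(-1)^i × C(k,i) × (k-i)^n, i=0 to k
i=0: (-1)^0×C(5,0)×5^11 = 48828125
i=1: (-1)^1×C(5,1)×4^11 = -20971520
i=2: (-1)^2×C(5,2)×3^11 = 1771470
i=3: (-1)^3×C(5,3)×2^11 = -20480
i=4: (-1)^4×C(5,4)×1^11 = 5
i=5: (-1)^5×C(5,5)×0^11 = 0
Total = 29607600

Number of surjections = 29607600


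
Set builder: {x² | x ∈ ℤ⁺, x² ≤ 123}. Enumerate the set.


Checking each candidate:
Condition: positive perfect squares ≤ 123
Result = {1, 4, 9, 16, 25, 36, 49, 64, 81, 100, 121}

{1, 4, 9, 16, 25, 36, 49, 64, 81, 100, 121}


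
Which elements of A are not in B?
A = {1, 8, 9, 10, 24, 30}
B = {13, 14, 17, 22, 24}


A \ B = elements in A but not in B
A = {1, 8, 9, 10, 24, 30}
B = {13, 14, 17, 22, 24}
Remove from A any elements in B
A \ B = {1, 8, 9, 10, 30}

A \ B = {1, 8, 9, 10, 30}


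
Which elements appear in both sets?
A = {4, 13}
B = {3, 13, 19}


A ∩ B = elements in both A and B
A = {4, 13}
B = {3, 13, 19}
A ∩ B = {13}

A ∩ B = {13}


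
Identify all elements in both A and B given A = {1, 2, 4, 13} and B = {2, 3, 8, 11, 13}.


A = {1, 2, 4, 13}
B = {2, 3, 8, 11, 13}
Region: in both A and B
Elements: {2, 13}

Elements in both A and B: {2, 13}


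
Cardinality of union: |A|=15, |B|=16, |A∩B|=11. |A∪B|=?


|A ∪ B| = |A| + |B| - |A ∩ B|
= 15 + 16 - 11
= 20

|A ∪ B| = 20


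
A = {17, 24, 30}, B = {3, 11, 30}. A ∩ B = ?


A ∩ B = elements in both A and B
A = {17, 24, 30}
B = {3, 11, 30}
A ∩ B = {30}

A ∩ B = {30}


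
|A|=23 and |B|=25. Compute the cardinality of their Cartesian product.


|A × B| = |A| × |B|
= 23 × 25
= 575

|A × B| = 575


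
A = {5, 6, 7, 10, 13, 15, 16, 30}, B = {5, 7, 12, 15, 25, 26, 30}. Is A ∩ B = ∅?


Disjoint means A ∩ B = ∅.
A ∩ B = {5, 7, 15, 30}
A ∩ B ≠ ∅, so A and B are NOT disjoint.

No, A and B are not disjoint (A ∩ B = {5, 7, 15, 30})


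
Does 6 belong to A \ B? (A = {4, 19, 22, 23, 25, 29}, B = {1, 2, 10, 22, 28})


A = {4, 19, 22, 23, 25, 29}, B = {1, 2, 10, 22, 28}
A \ B = elements in A but not in B
A \ B = {4, 19, 23, 25, 29}
Checking if 6 ∈ A \ B
6 is not in A \ B → False

6 ∉ A \ B


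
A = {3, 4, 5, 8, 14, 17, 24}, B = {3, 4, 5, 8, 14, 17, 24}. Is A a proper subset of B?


A ⊂ B requires: A ⊆ B AND A ≠ B.
A ⊆ B? Yes
A = B? Yes
A = B, so A is not a PROPER subset.

No, A is not a proper subset of B


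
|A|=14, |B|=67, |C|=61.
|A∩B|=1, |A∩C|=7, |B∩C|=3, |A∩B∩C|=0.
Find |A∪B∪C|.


|A∪B∪C| = |A|+|B|+|C| - |A∩B|-|A∩C|-|B∩C| + |A∩B∩C|
= 14+67+61 - 1-7-3 + 0
= 142 - 11 + 0
= 131

|A ∪ B ∪ C| = 131


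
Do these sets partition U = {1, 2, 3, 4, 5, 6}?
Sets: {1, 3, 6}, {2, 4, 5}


A partition requires: (1) non-empty parts, (2) pairwise disjoint, (3) union = U
Parts: {1, 3, 6}, {2, 4, 5}
Union of parts: {1, 2, 3, 4, 5, 6}
U = {1, 2, 3, 4, 5, 6}
All non-empty? True
Pairwise disjoint? True
Covers U? True

Yes, valid partition


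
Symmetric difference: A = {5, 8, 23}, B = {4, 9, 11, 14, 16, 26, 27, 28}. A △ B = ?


A △ B = (A \ B) ∪ (B \ A) = elements in exactly one of A or B
A \ B = {5, 8, 23}
B \ A = {4, 9, 11, 14, 16, 26, 27, 28}
A △ B = {4, 5, 8, 9, 11, 14, 16, 23, 26, 27, 28}

A △ B = {4, 5, 8, 9, 11, 14, 16, 23, 26, 27, 28}


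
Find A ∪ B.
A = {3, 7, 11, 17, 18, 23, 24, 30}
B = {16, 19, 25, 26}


A ∪ B = all elements in A or B (or both)
A = {3, 7, 11, 17, 18, 23, 24, 30}
B = {16, 19, 25, 26}
A ∪ B = {3, 7, 11, 16, 17, 18, 19, 23, 24, 25, 26, 30}

A ∪ B = {3, 7, 11, 16, 17, 18, 19, 23, 24, 25, 26, 30}


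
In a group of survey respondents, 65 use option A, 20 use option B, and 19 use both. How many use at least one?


|A ∪ B| = |A| + |B| - |A ∩ B|
= 65 + 20 - 19
= 66

|A ∪ B| = 66


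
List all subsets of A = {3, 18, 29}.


|A| = 3, so |P(A)| = 2^3 = 8
Enumerate subsets by cardinality (0 to 3):
∅, {3}, {18}, {29}, {3, 18}, {3, 29}, {18, 29}, {3, 18, 29}

P(A) has 8 subsets: ∅, {3}, {18}, {29}, {3, 18}, {3, 29}, {18, 29}, {3, 18, 29}


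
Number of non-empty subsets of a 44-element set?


Total subsets = 2^n = 2^44 = 17592186044416
Non-empty subsets exclude the empty set: 2^n - 1
= 17592186044416 - 1
= 17592186044415

Number of non-empty subsets = 17592186044415


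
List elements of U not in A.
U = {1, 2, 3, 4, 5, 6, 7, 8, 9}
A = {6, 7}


Aᶜ = U \ A = elements in U but not in A
U = {1, 2, 3, 4, 5, 6, 7, 8, 9}
A = {6, 7}
Aᶜ = {1, 2, 3, 4, 5, 8, 9}

Aᶜ = {1, 2, 3, 4, 5, 8, 9}


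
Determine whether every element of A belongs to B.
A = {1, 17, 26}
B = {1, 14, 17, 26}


A ⊆ B means every element of A is in B.
All elements of A are in B.
So A ⊆ B.

Yes, A ⊆ B


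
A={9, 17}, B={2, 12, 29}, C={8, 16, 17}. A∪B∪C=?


A ∪ B = {2, 9, 12, 17, 29}
(A ∪ B) ∪ C = {2, 8, 9, 12, 16, 17, 29}

A ∪ B ∪ C = {2, 8, 9, 12, 16, 17, 29}


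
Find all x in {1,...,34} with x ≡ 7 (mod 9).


Checking each candidate:
Condition: x in {1,...,34} with x ≡ 7 (mod 9)
Result = {7, 16, 25, 34}

{7, 16, 25, 34}


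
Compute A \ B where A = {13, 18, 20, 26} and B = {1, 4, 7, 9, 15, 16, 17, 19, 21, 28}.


A \ B = elements in A but not in B
A = {13, 18, 20, 26}
B = {1, 4, 7, 9, 15, 16, 17, 19, 21, 28}
Remove from A any elements in B
A \ B = {13, 18, 20, 26}

A \ B = {13, 18, 20, 26}


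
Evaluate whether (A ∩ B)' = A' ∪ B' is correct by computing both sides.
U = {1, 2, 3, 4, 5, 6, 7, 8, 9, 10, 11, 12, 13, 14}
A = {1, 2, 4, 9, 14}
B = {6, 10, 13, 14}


LHS: A ∩ B = {14}
(A ∩ B)' = U \ (A ∩ B) = {1, 2, 3, 4, 5, 6, 7, 8, 9, 10, 11, 12, 13}
A' = {3, 5, 6, 7, 8, 10, 11, 12, 13}, B' = {1, 2, 3, 4, 5, 7, 8, 9, 11, 12}
Claimed RHS: A' ∪ B' = {1, 2, 3, 4, 5, 6, 7, 8, 9, 10, 11, 12, 13}
Identity is VALID: LHS = RHS = {1, 2, 3, 4, 5, 6, 7, 8, 9, 10, 11, 12, 13} ✓

Identity is valid. (A ∩ B)' = A' ∪ B' = {1, 2, 3, 4, 5, 6, 7, 8, 9, 10, 11, 12, 13}


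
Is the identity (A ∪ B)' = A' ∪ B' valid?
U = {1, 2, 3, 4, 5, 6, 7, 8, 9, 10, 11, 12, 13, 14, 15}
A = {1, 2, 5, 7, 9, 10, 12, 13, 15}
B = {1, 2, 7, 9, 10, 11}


LHS: A ∪ B = {1, 2, 5, 7, 9, 10, 11, 12, 13, 15}
(A ∪ B)' = U \ (A ∪ B) = {3, 4, 6, 8, 14}
A' = {3, 4, 6, 8, 11, 14}, B' = {3, 4, 5, 6, 8, 12, 13, 14, 15}
Claimed RHS: A' ∪ B' = {3, 4, 5, 6, 8, 11, 12, 13, 14, 15}
Identity is INVALID: LHS = {3, 4, 6, 8, 14} but the RHS claimed here equals {3, 4, 5, 6, 8, 11, 12, 13, 14, 15}. The correct form is (A ∪ B)' = A' ∩ B'.

Identity is invalid: (A ∪ B)' = {3, 4, 6, 8, 14} but A' ∪ B' = {3, 4, 5, 6, 8, 11, 12, 13, 14, 15}. The correct De Morgan law is (A ∪ B)' = A' ∩ B'.


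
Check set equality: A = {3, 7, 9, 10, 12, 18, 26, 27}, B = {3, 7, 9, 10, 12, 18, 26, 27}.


Two sets are equal iff they have exactly the same elements.
A = {3, 7, 9, 10, 12, 18, 26, 27}
B = {3, 7, 9, 10, 12, 18, 26, 27}
Same elements → A = B

Yes, A = B


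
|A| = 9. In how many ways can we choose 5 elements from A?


C(n,k) = n! / (k!(n-k)!)
C(9,5) = 9! / (5!4!)
= 126

C(9,5) = 126


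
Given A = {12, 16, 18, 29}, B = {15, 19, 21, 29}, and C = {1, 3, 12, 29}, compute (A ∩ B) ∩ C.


A ∩ B = {29}
(A ∩ B) ∩ C = {29}

A ∩ B ∩ C = {29}


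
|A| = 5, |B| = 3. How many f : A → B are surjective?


n = |A| = 5, k = |B| = 3. Surjections via inclusion-exclusion:
S(n,k) = Σ(-1)^i × C(k,i) × (k-i)^n, i=0 to k
i=0: (-1)^0×C(3,0)×3^5 = 243
i=1: (-1)^1×C(3,1)×2^5 = -96
i=2: (-1)^2×C(3,2)×1^5 = 3
i=3: (-1)^3×C(3,3)×0^5 = 0
Total = 150

Number of surjections = 150


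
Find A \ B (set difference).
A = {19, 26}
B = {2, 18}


A \ B = elements in A but not in B
A = {19, 26}
B = {2, 18}
Remove from A any elements in B
A \ B = {19, 26}

A \ B = {19, 26}


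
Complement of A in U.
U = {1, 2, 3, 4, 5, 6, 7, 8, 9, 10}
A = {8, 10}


Aᶜ = U \ A = elements in U but not in A
U = {1, 2, 3, 4, 5, 6, 7, 8, 9, 10}
A = {8, 10}
Aᶜ = {1, 2, 3, 4, 5, 6, 7, 9}

Aᶜ = {1, 2, 3, 4, 5, 6, 7, 9}


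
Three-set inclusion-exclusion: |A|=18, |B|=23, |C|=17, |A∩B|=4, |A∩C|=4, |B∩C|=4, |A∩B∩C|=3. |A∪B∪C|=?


|A∪B∪C| = |A|+|B|+|C| - |A∩B|-|A∩C|-|B∩C| + |A∩B∩C|
= 18+23+17 - 4-4-4 + 3
= 58 - 12 + 3
= 49

|A ∪ B ∪ C| = 49


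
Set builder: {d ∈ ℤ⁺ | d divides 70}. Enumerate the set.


Checking each candidate:
Condition: positive divisors of 70
Result = {1, 2, 5, 7, 10, 14, 35, 70}

{1, 2, 5, 7, 10, 14, 35, 70}


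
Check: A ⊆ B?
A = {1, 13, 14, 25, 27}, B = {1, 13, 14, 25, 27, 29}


A ⊆ B means every element of A is in B.
All elements of A are in B.
So A ⊆ B.

Yes, A ⊆ B


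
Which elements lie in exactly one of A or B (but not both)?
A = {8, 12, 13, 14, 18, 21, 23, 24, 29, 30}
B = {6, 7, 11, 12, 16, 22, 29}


A △ B = (A \ B) ∪ (B \ A) = elements in exactly one of A or B
A \ B = {8, 13, 14, 18, 21, 23, 24, 30}
B \ A = {6, 7, 11, 16, 22}
A △ B = {6, 7, 8, 11, 13, 14, 16, 18, 21, 22, 23, 24, 30}

A △ B = {6, 7, 8, 11, 13, 14, 16, 18, 21, 22, 23, 24, 30}


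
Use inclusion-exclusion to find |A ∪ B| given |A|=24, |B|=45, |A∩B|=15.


|A ∪ B| = |A| + |B| - |A ∩ B|
= 24 + 45 - 15
= 54

|A ∪ B| = 54


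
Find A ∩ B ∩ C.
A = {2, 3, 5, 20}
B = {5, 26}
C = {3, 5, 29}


A ∩ B = {5}
(A ∩ B) ∩ C = {5}

A ∩ B ∩ C = {5}


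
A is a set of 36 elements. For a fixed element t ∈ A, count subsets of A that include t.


Subsets of A containing t correspond to subsets of A \ {t}, which has 35 elements.
Count = 2^(n-1) = 2^35
= 34359738368

Number of subsets containing t = 34359738368


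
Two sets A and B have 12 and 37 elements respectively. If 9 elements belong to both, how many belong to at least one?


|A ∪ B| = |A| + |B| - |A ∩ B|
= 12 + 37 - 9
= 40

|A ∪ B| = 40


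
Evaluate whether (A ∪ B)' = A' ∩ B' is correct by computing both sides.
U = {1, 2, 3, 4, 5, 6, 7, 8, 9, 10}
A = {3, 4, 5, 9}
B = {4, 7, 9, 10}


LHS: A ∪ B = {3, 4, 5, 7, 9, 10}
(A ∪ B)' = U \ (A ∪ B) = {1, 2, 6, 8}
A' = {1, 2, 6, 7, 8, 10}, B' = {1, 2, 3, 5, 6, 8}
Claimed RHS: A' ∩ B' = {1, 2, 6, 8}
Identity is VALID: LHS = RHS = {1, 2, 6, 8} ✓

Identity is valid. (A ∪ B)' = A' ∩ B' = {1, 2, 6, 8}


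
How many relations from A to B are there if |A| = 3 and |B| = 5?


A relation from A to B is any subset of A × B.
|A × B| = 3 × 5 = 15
# relations = 2^|A × B| = 2^15 = 32768

Number of relations = 32768


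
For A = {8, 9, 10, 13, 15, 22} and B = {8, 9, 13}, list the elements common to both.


A ∩ B = elements in both A and B
A = {8, 9, 10, 13, 15, 22}
B = {8, 9, 13}
A ∩ B = {8, 9, 13}

A ∩ B = {8, 9, 13}


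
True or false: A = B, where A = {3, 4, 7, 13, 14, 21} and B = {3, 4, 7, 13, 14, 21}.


Two sets are equal iff they have exactly the same elements.
A = {3, 4, 7, 13, 14, 21}
B = {3, 4, 7, 13, 14, 21}
Same elements → A = B

Yes, A = B


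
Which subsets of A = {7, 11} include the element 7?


A subset of A contains 7 iff the remaining 1 elements form any subset of A \ {7}.
Count: 2^(n-1) = 2^1 = 2
Subsets containing 7: {7}, {7, 11}

Subsets containing 7 (2 total): {7}, {7, 11}


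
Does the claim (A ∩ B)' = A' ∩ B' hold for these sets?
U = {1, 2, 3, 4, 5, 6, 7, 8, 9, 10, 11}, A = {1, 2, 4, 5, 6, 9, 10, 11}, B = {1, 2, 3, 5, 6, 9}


LHS: A ∩ B = {1, 2, 5, 6, 9}
(A ∩ B)' = U \ (A ∩ B) = {3, 4, 7, 8, 10, 11}
A' = {3, 7, 8}, B' = {4, 7, 8, 10, 11}
Claimed RHS: A' ∩ B' = {7, 8}
Identity is INVALID: LHS = {3, 4, 7, 8, 10, 11} but the RHS claimed here equals {7, 8}. The correct form is (A ∩ B)' = A' ∪ B'.

Identity is invalid: (A ∩ B)' = {3, 4, 7, 8, 10, 11} but A' ∩ B' = {7, 8}. The correct De Morgan law is (A ∩ B)' = A' ∪ B'.


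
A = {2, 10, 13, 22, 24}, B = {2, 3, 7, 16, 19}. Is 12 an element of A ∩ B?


A = {2, 10, 13, 22, 24}, B = {2, 3, 7, 16, 19}
A ∩ B = elements in both A and B
A ∩ B = {2}
Checking if 12 ∈ A ∩ B
12 is not in A ∩ B → False

12 ∉ A ∩ B


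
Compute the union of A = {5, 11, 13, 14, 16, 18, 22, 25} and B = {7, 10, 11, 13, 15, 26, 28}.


A ∪ B = all elements in A or B (or both)
A = {5, 11, 13, 14, 16, 18, 22, 25}
B = {7, 10, 11, 13, 15, 26, 28}
A ∪ B = {5, 7, 10, 11, 13, 14, 15, 16, 18, 22, 25, 26, 28}

A ∪ B = {5, 7, 10, 11, 13, 14, 15, 16, 18, 22, 25, 26, 28}


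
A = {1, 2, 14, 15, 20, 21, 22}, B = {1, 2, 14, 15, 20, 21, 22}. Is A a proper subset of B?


A ⊂ B requires: A ⊆ B AND A ≠ B.
A ⊆ B? Yes
A = B? Yes
A = B, so A is not a PROPER subset.

No, A is not a proper subset of B


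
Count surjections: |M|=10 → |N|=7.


n = |M| = 10, k = |N| = 7. Surjections via inclusion-exclusion:
S(n,k) = Σ(-1)^i × C(k,i) × (k-i)^n, i=0 to k
i=0: (-1)^0×C(7,0)×7^10 = 282475249
i=1: (-1)^1×C(7,1)×6^10 = -423263232
i=2: (-1)^2×C(7,2)×5^10 = 205078125
i=3: (-1)^3×C(7,3)×4^10 = -36700160
i=4: (-1)^4×C(7,4)×3^10 = 2066715
i=5: (-1)^5×C(7,5)×2^10 = -21504
i=6: (-1)^6×C(7,6)×1^10 = 7
i=7: (-1)^7×C(7,7)×0^10 = 0
Total = 29635200

Number of surjections = 29635200


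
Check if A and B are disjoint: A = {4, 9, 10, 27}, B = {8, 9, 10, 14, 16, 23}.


Disjoint means A ∩ B = ∅.
A ∩ B = {9, 10}
A ∩ B ≠ ∅, so A and B are NOT disjoint.

No, A and B are not disjoint (A ∩ B = {9, 10})


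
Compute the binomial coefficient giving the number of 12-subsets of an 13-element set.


C(n,k) = n! / (k!(n-k)!)
C(13,12) = 13! / (12!1!)
= 13

C(13,12) = 13


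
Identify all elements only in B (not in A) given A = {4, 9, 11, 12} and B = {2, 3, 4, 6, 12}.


A = {4, 9, 11, 12}
B = {2, 3, 4, 6, 12}
Region: only in B (not in A)
Elements: {2, 3, 6}

Elements only in B (not in A): {2, 3, 6}


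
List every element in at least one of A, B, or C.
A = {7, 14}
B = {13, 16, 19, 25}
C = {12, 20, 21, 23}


A ∪ B = {7, 13, 14, 16, 19, 25}
(A ∪ B) ∪ C = {7, 12, 13, 14, 16, 19, 20, 21, 23, 25}

A ∪ B ∪ C = {7, 12, 13, 14, 16, 19, 20, 21, 23, 25}


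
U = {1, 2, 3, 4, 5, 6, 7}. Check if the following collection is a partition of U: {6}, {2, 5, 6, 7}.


A partition requires: (1) non-empty parts, (2) pairwise disjoint, (3) union = U
Parts: {6}, {2, 5, 6, 7}
Union of parts: {2, 5, 6, 7}
U = {1, 2, 3, 4, 5, 6, 7}
All non-empty? True
Pairwise disjoint? False
Covers U? False

No, not a valid partition


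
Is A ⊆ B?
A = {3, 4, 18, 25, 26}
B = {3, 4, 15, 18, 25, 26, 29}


A ⊆ B means every element of A is in B.
All elements of A are in B.
So A ⊆ B.

Yes, A ⊆ B


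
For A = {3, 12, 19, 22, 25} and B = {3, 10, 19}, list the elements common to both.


A ∩ B = elements in both A and B
A = {3, 12, 19, 22, 25}
B = {3, 10, 19}
A ∩ B = {3, 19}

A ∩ B = {3, 19}


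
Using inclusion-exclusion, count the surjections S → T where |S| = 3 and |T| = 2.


n = |S| = 3, k = |T| = 2. Surjections via inclusion-exclusion:
S(n,k) = Σ(-1)^i × C(k,i) × (k-i)^n, i=0 to k
i=0: (-1)^0×C(2,0)×2^3 = 8
i=1: (-1)^1×C(2,1)×1^3 = -2
i=2: (-1)^2×C(2,2)×0^3 = 0
Total = 6

Number of surjections = 6


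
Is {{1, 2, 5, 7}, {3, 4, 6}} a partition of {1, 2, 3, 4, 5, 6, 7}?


A partition requires: (1) non-empty parts, (2) pairwise disjoint, (3) union = U
Parts: {1, 2, 5, 7}, {3, 4, 6}
Union of parts: {1, 2, 3, 4, 5, 6, 7}
U = {1, 2, 3, 4, 5, 6, 7}
All non-empty? True
Pairwise disjoint? True
Covers U? True

Yes, valid partition


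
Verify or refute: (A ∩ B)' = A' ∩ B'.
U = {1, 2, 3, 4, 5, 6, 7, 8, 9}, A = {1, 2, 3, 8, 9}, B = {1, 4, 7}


LHS: A ∩ B = {1}
(A ∩ B)' = U \ (A ∩ B) = {2, 3, 4, 5, 6, 7, 8, 9}
A' = {4, 5, 6, 7}, B' = {2, 3, 5, 6, 8, 9}
Claimed RHS: A' ∩ B' = {5, 6}
Identity is INVALID: LHS = {2, 3, 4, 5, 6, 7, 8, 9} but the RHS claimed here equals {5, 6}. The correct form is (A ∩ B)' = A' ∪ B'.

Identity is invalid: (A ∩ B)' = {2, 3, 4, 5, 6, 7, 8, 9} but A' ∩ B' = {5, 6}. The correct De Morgan law is (A ∩ B)' = A' ∪ B'.


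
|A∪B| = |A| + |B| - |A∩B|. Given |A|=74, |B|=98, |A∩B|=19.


|A ∪ B| = |A| + |B| - |A ∩ B|
= 74 + 98 - 19
= 153

|A ∪ B| = 153


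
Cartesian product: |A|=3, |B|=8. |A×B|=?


|A × B| = |A| × |B|
= 3 × 8
= 24

|A × B| = 24


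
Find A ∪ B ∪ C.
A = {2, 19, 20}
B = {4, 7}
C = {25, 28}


A ∪ B = {2, 4, 7, 19, 20}
(A ∪ B) ∪ C = {2, 4, 7, 19, 20, 25, 28}

A ∪ B ∪ C = {2, 4, 7, 19, 20, 25, 28}


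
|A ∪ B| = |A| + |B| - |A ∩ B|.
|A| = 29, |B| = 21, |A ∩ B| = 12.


|A ∪ B| = |A| + |B| - |A ∩ B|
= 29 + 21 - 12
= 38

|A ∪ B| = 38


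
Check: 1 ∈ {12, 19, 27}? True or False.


A = {12, 19, 27}
Checking if 1 is in A
1 is not in A → False

1 ∉ A


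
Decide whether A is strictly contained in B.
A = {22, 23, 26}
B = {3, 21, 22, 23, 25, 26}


A ⊂ B requires: A ⊆ B AND A ≠ B.
A ⊆ B? Yes
A = B? No
A ⊂ B: Yes (A is a proper subset of B)

Yes, A ⊂ B


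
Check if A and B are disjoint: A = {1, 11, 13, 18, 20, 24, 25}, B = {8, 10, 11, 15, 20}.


Disjoint means A ∩ B = ∅.
A ∩ B = {11, 20}
A ∩ B ≠ ∅, so A and B are NOT disjoint.

No, A and B are not disjoint (A ∩ B = {11, 20})


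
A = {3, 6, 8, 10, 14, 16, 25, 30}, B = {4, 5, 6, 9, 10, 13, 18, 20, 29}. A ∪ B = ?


A ∪ B = all elements in A or B (or both)
A = {3, 6, 8, 10, 14, 16, 25, 30}
B = {4, 5, 6, 9, 10, 13, 18, 20, 29}
A ∪ B = {3, 4, 5, 6, 8, 9, 10, 13, 14, 16, 18, 20, 25, 29, 30}

A ∪ B = {3, 4, 5, 6, 8, 9, 10, 13, 14, 16, 18, 20, 25, 29, 30}


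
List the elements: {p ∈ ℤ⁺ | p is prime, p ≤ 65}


Checking each candidate:
Condition: primes ≤ 65
Result = {2, 3, 5, 7, 11, 13, 17, 19, 23, 29, 31, 37, 41, 43, 47, 53, 59, 61}

{2, 3, 5, 7, 11, 13, 17, 19, 23, 29, 31, 37, 41, 43, 47, 53, 59, 61}


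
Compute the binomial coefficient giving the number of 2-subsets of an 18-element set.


C(n,k) = n! / (k!(n-k)!)
C(18,2) = 18! / (2!16!)
= 153

C(18,2) = 153


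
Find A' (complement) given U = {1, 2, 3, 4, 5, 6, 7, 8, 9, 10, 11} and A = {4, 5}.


Aᶜ = U \ A = elements in U but not in A
U = {1, 2, 3, 4, 5, 6, 7, 8, 9, 10, 11}
A = {4, 5}
Aᶜ = {1, 2, 3, 6, 7, 8, 9, 10, 11}

Aᶜ = {1, 2, 3, 6, 7, 8, 9, 10, 11}


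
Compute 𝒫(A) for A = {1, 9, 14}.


|A| = 3, so |P(A)| = 2^3 = 8
Enumerate subsets by cardinality (0 to 3):
∅, {1}, {9}, {14}, {1, 9}, {1, 14}, {9, 14}, {1, 9, 14}

P(A) has 8 subsets: ∅, {1}, {9}, {14}, {1, 9}, {1, 14}, {9, 14}, {1, 9, 14}


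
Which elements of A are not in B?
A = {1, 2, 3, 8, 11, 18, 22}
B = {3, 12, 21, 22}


A \ B = elements in A but not in B
A = {1, 2, 3, 8, 11, 18, 22}
B = {3, 12, 21, 22}
Remove from A any elements in B
A \ B = {1, 2, 8, 11, 18}

A \ B = {1, 2, 8, 11, 18}


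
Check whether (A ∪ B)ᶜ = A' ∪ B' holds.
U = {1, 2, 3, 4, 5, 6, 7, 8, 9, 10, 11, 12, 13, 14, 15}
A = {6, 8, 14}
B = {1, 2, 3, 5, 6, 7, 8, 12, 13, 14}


LHS: A ∪ B = {1, 2, 3, 5, 6, 7, 8, 12, 13, 14}
(A ∪ B)' = U \ (A ∪ B) = {4, 9, 10, 11, 15}
A' = {1, 2, 3, 4, 5, 7, 9, 10, 11, 12, 13, 15}, B' = {4, 9, 10, 11, 15}
Claimed RHS: A' ∪ B' = {1, 2, 3, 4, 5, 7, 9, 10, 11, 12, 13, 15}
Identity is INVALID: LHS = {4, 9, 10, 11, 15} but the RHS claimed here equals {1, 2, 3, 4, 5, 7, 9, 10, 11, 12, 13, 15}. The correct form is (A ∪ B)' = A' ∩ B'.

Identity is invalid: (A ∪ B)' = {4, 9, 10, 11, 15} but A' ∪ B' = {1, 2, 3, 4, 5, 7, 9, 10, 11, 12, 13, 15}. The correct De Morgan law is (A ∪ B)' = A' ∩ B'.


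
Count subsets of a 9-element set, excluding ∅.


Total subsets = 2^n = 2^9 = 512
Non-empty subsets exclude the empty set: 2^n - 1
= 512 - 1
= 511

Number of non-empty subsets = 511


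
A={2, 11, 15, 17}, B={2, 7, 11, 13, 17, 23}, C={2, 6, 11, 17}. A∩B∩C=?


A ∩ B = {2, 11, 17}
(A ∩ B) ∩ C = {2, 11, 17}

A ∩ B ∩ C = {2, 11, 17}


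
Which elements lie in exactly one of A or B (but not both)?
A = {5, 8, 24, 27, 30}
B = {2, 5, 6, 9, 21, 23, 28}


A △ B = (A \ B) ∪ (B \ A) = elements in exactly one of A or B
A \ B = {8, 24, 27, 30}
B \ A = {2, 6, 9, 21, 23, 28}
A △ B = {2, 6, 8, 9, 21, 23, 24, 27, 28, 30}

A △ B = {2, 6, 8, 9, 21, 23, 24, 27, 28, 30}


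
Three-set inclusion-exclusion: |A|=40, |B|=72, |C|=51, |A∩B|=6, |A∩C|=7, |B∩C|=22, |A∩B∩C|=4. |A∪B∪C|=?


|A∪B∪C| = |A|+|B|+|C| - |A∩B|-|A∩C|-|B∩C| + |A∩B∩C|
= 40+72+51 - 6-7-22 + 4
= 163 - 35 + 4
= 132

|A ∪ B ∪ C| = 132


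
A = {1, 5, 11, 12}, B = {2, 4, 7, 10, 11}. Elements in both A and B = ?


A = {1, 5, 11, 12}
B = {2, 4, 7, 10, 11}
Region: in both A and B
Elements: {11}

Elements in both A and B: {11}


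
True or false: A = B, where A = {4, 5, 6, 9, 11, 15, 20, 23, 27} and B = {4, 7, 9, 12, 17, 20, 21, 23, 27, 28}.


Two sets are equal iff they have exactly the same elements.
A = {4, 5, 6, 9, 11, 15, 20, 23, 27}
B = {4, 7, 9, 12, 17, 20, 21, 23, 27, 28}
Differences: {5, 6, 7, 11, 12, 15, 17, 21, 28}
A ≠ B

No, A ≠ B


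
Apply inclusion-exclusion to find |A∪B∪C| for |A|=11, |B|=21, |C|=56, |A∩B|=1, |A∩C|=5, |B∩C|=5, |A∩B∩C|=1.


|A∪B∪C| = |A|+|B|+|C| - |A∩B|-|A∩C|-|B∩C| + |A∩B∩C|
= 11+21+56 - 1-5-5 + 1
= 88 - 11 + 1
= 78

|A ∪ B ∪ C| = 78


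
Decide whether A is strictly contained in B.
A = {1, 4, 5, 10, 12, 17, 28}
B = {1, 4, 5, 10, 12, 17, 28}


A ⊂ B requires: A ⊆ B AND A ≠ B.
A ⊆ B? Yes
A = B? Yes
A = B, so A is not a PROPER subset.

No, A is not a proper subset of B


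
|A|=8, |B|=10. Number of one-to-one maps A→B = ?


An injection sends each of |A| = 8 inputs to a distinct output in B.
# injections = |B|·(|B|-1)·…·(|B|-|A|+1) = 10! / (10 - 8)!
= 10 × 9 × 8 × 7 × 6 × 5 × 4 × 3
= 1814400

Number of injections = 1814400


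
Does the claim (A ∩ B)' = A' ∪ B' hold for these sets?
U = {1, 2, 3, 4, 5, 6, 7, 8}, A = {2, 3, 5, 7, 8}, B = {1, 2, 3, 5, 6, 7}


LHS: A ∩ B = {2, 3, 5, 7}
(A ∩ B)' = U \ (A ∩ B) = {1, 4, 6, 8}
A' = {1, 4, 6}, B' = {4, 8}
Claimed RHS: A' ∪ B' = {1, 4, 6, 8}
Identity is VALID: LHS = RHS = {1, 4, 6, 8} ✓

Identity is valid. (A ∩ B)' = A' ∪ B' = {1, 4, 6, 8}


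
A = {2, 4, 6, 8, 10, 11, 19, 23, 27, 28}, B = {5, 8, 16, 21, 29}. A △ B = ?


A △ B = (A \ B) ∪ (B \ A) = elements in exactly one of A or B
A \ B = {2, 4, 6, 10, 11, 19, 23, 27, 28}
B \ A = {5, 16, 21, 29}
A △ B = {2, 4, 5, 6, 10, 11, 16, 19, 21, 23, 27, 28, 29}

A △ B = {2, 4, 5, 6, 10, 11, 16, 19, 21, 23, 27, 28, 29}


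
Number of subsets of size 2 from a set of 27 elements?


C(n,k) = n! / (k!(n-k)!)
C(27,2) = 27! / (2!25!)
= 351

C(27,2) = 351


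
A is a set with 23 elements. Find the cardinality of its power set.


Number of subsets = 2^n
= 2^23
= 8388608

|P(A)| = 8388608


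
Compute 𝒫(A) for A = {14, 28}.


|A| = 2, so |P(A)| = 2^2 = 4
Enumerate subsets by cardinality (0 to 2):
∅, {14}, {28}, {14, 28}

P(A) has 4 subsets: ∅, {14}, {28}, {14, 28}


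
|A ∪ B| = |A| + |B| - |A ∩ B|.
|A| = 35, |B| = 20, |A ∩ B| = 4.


|A ∪ B| = |A| + |B| - |A ∩ B|
= 35 + 20 - 4
= 51

|A ∪ B| = 51


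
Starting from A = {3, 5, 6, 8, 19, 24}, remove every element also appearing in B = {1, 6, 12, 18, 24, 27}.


A \ B = elements in A but not in B
A = {3, 5, 6, 8, 19, 24}
B = {1, 6, 12, 18, 24, 27}
Remove from A any elements in B
A \ B = {3, 5, 8, 19}

A \ B = {3, 5, 8, 19}


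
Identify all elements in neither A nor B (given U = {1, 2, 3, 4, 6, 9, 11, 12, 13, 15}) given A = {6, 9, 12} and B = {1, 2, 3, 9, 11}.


A = {6, 9, 12}
B = {1, 2, 3, 9, 11}
Region: in neither A nor B (given U = {1, 2, 3, 4, 6, 9, 11, 12, 13, 15})
Elements: {4, 13, 15}

Elements in neither A nor B (given U = {1, 2, 3, 4, 6, 9, 11, 12, 13, 15}): {4, 13, 15}


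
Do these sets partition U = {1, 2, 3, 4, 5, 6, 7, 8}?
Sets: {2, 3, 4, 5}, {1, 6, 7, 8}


A partition requires: (1) non-empty parts, (2) pairwise disjoint, (3) union = U
Parts: {2, 3, 4, 5}, {1, 6, 7, 8}
Union of parts: {1, 2, 3, 4, 5, 6, 7, 8}
U = {1, 2, 3, 4, 5, 6, 7, 8}
All non-empty? True
Pairwise disjoint? True
Covers U? True

Yes, valid partition


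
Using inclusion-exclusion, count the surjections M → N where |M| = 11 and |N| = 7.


n = |M| = 11, k = |N| = 7. Surjections via inclusion-exclusion:
S(n,k) = Σ(-1)^i × C(k,i) × (k-i)^n, i=0 to k
i=0: (-1)^0×C(7,0)×7^11 = 1977326743
i=1: (-1)^1×C(7,1)×6^11 = -2539579392
i=2: (-1)^2×C(7,2)×5^11 = 1025390625
i=3: (-1)^3×C(7,3)×4^11 = -146800640
i=4: (-1)^4×C(7,4)×3^11 = 6200145
i=5: (-1)^5×C(7,5)×2^11 = -43008
i=6: (-1)^6×C(7,6)×1^11 = 7
i=7: (-1)^7×C(7,7)×0^11 = 0
Total = 322494480

Number of surjections = 322494480


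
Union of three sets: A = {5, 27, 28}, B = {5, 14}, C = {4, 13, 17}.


A ∪ B = {5, 14, 27, 28}
(A ∪ B) ∪ C = {4, 5, 13, 14, 17, 27, 28}

A ∪ B ∪ C = {4, 5, 13, 14, 17, 27, 28}


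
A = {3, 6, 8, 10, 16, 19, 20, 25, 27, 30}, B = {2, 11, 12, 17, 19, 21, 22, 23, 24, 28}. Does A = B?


Two sets are equal iff they have exactly the same elements.
A = {3, 6, 8, 10, 16, 19, 20, 25, 27, 30}
B = {2, 11, 12, 17, 19, 21, 22, 23, 24, 28}
Differences: {2, 3, 6, 8, 10, 11, 12, 16, 17, 20, 21, 22, 23, 24, 25, 27, 28, 30}
A ≠ B

No, A ≠ B


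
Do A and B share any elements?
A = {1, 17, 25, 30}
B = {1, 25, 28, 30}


Disjoint means A ∩ B = ∅.
A ∩ B = {1, 25, 30}
A ∩ B ≠ ∅, so A and B are NOT disjoint.

Yes — A and B share the element(s) of A ∩ B = {1, 25, 30}, so they are not disjoint


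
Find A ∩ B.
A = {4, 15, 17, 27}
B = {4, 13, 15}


A ∩ B = elements in both A and B
A = {4, 15, 17, 27}
B = {4, 13, 15}
A ∩ B = {4, 15}

A ∩ B = {4, 15}


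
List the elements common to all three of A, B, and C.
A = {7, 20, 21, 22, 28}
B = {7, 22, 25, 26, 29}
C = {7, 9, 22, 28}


A ∩ B = {7, 22}
(A ∩ B) ∩ C = {7, 22}

A ∩ B ∩ C = {7, 22}


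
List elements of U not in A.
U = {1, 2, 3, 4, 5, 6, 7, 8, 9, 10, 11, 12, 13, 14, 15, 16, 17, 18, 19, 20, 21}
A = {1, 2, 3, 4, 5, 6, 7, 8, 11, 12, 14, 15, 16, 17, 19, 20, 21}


Aᶜ = U \ A = elements in U but not in A
U = {1, 2, 3, 4, 5, 6, 7, 8, 9, 10, 11, 12, 13, 14, 15, 16, 17, 18, 19, 20, 21}
A = {1, 2, 3, 4, 5, 6, 7, 8, 11, 12, 14, 15, 16, 17, 19, 20, 21}
Aᶜ = {9, 10, 13, 18}

Aᶜ = {9, 10, 13, 18}


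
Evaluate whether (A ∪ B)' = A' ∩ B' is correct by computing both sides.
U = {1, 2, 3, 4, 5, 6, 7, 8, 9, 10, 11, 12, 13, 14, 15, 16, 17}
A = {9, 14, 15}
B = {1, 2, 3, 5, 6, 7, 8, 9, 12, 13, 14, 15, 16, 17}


LHS: A ∪ B = {1, 2, 3, 5, 6, 7, 8, 9, 12, 13, 14, 15, 16, 17}
(A ∪ B)' = U \ (A ∪ B) = {4, 10, 11}
A' = {1, 2, 3, 4, 5, 6, 7, 8, 10, 11, 12, 13, 16, 17}, B' = {4, 10, 11}
Claimed RHS: A' ∩ B' = {4, 10, 11}
Identity is VALID: LHS = RHS = {4, 10, 11} ✓

Identity is valid. (A ∪ B)' = A' ∩ B' = {4, 10, 11}


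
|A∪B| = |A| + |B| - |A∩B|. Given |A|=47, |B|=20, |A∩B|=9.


|A ∪ B| = |A| + |B| - |A ∩ B|
= 47 + 20 - 9
= 58

|A ∪ B| = 58


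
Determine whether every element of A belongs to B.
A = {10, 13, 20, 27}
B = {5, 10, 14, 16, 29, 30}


A ⊆ B means every element of A is in B.
Elements in A not in B: {13, 20, 27}
So A ⊄ B.

No, A ⊄ B


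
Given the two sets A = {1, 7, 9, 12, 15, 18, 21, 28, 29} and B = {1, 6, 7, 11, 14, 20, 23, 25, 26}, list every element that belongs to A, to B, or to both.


A ∪ B = all elements in A or B (or both)
A = {1, 7, 9, 12, 15, 18, 21, 28, 29}
B = {1, 6, 7, 11, 14, 20, 23, 25, 26}
A ∪ B = {1, 6, 7, 9, 11, 12, 14, 15, 18, 20, 21, 23, 25, 26, 28, 29}

A ∪ B = {1, 6, 7, 9, 11, 12, 14, 15, 18, 20, 21, 23, 25, 26, 28, 29}


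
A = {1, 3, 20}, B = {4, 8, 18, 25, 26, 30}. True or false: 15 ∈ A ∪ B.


A = {1, 3, 20}, B = {4, 8, 18, 25, 26, 30}
A ∪ B = all elements in A or B
A ∪ B = {1, 3, 4, 8, 18, 20, 25, 26, 30}
Checking if 15 ∈ A ∪ B
15 is not in A ∪ B → False

15 ∉ A ∪ B


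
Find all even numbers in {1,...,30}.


Checking each candidate:
Condition: even numbers in {1,...,30}
Result = {2, 4, 6, 8, 10, 12, 14, 16, 18, 20, 22, 24, 26, 28, 30}

{2, 4, 6, 8, 10, 12, 14, 16, 18, 20, 22, 24, 26, 28, 30}


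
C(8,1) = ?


C(n,k) = n! / (k!(n-k)!)
C(8,1) = 8! / (1!7!)
= 8

C(8,1) = 8


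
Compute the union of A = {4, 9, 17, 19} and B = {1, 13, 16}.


A ∪ B = all elements in A or B (or both)
A = {4, 9, 17, 19}
B = {1, 13, 16}
A ∪ B = {1, 4, 9, 13, 16, 17, 19}

A ∪ B = {1, 4, 9, 13, 16, 17, 19}


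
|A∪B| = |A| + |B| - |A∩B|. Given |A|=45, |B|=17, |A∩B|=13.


|A ∪ B| = |A| + |B| - |A ∩ B|
= 45 + 17 - 13
= 49

|A ∪ B| = 49


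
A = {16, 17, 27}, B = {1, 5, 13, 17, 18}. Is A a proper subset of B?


A ⊂ B requires: A ⊆ B AND A ≠ B.
A ⊆ B? No
A ⊄ B, so A is not a proper subset.

No, A is not a proper subset of B


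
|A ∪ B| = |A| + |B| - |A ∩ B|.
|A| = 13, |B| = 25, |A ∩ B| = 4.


|A ∪ B| = |A| + |B| - |A ∩ B|
= 13 + 25 - 4
= 34

|A ∪ B| = 34


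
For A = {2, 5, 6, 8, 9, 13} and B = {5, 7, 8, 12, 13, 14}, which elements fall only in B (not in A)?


A = {2, 5, 6, 8, 9, 13}
B = {5, 7, 8, 12, 13, 14}
Region: only in B (not in A)
Elements: {7, 12, 14}

Elements only in B (not in A): {7, 12, 14}


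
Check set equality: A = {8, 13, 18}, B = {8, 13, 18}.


Two sets are equal iff they have exactly the same elements.
A = {8, 13, 18}
B = {8, 13, 18}
Same elements → A = B

Yes, A = B


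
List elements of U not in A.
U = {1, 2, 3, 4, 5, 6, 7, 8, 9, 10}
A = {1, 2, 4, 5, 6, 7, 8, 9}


Aᶜ = U \ A = elements in U but not in A
U = {1, 2, 3, 4, 5, 6, 7, 8, 9, 10}
A = {1, 2, 4, 5, 6, 7, 8, 9}
Aᶜ = {3, 10}

Aᶜ = {3, 10}


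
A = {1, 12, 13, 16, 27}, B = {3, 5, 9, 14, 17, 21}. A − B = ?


A \ B = elements in A but not in B
A = {1, 12, 13, 16, 27}
B = {3, 5, 9, 14, 17, 21}
Remove from A any elements in B
A \ B = {1, 12, 13, 16, 27}

A \ B = {1, 12, 13, 16, 27}


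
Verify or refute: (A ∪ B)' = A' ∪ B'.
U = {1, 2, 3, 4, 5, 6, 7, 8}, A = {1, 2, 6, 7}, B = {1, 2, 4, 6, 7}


LHS: A ∪ B = {1, 2, 4, 6, 7}
(A ∪ B)' = U \ (A ∪ B) = {3, 5, 8}
A' = {3, 4, 5, 8}, B' = {3, 5, 8}
Claimed RHS: A' ∪ B' = {3, 4, 5, 8}
Identity is INVALID: LHS = {3, 5, 8} but the RHS claimed here equals {3, 4, 5, 8}. The correct form is (A ∪ B)' = A' ∩ B'.

Identity is invalid: (A ∪ B)' = {3, 5, 8} but A' ∪ B' = {3, 4, 5, 8}. The correct De Morgan law is (A ∪ B)' = A' ∩ B'.


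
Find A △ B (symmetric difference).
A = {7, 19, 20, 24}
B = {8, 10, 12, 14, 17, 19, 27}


A △ B = (A \ B) ∪ (B \ A) = elements in exactly one of A or B
A \ B = {7, 20, 24}
B \ A = {8, 10, 12, 14, 17, 27}
A △ B = {7, 8, 10, 12, 14, 17, 20, 24, 27}

A △ B = {7, 8, 10, 12, 14, 17, 20, 24, 27}


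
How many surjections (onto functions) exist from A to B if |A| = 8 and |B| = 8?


n = |A| = 8, k = |B| = 8. Surjections via inclusion-exclusion:
S(n,k) = Σ(-1)^i × C(k,i) × (k-i)^n, i=0 to k
i=0: (-1)^0×C(8,0)×8^8 = 16777216
i=1: (-1)^1×C(8,1)×7^8 = -46118408
i=2: (-1)^2×C(8,2)×6^8 = 47029248
i=3: (-1)^3×C(8,3)×5^8 = -21875000
i=4: (-1)^4×C(8,4)×4^8 = 4587520
i=5: (-1)^5×C(8,5)×3^8 = -367416
i=6: (-1)^6×C(8,6)×2^8 = 7168
i=7: (-1)^7×C(8,7)×1^8 = -8
i=8: (-1)^8×C(8,8)×0^8 = 0
Total = 40320

Number of surjections = 40320


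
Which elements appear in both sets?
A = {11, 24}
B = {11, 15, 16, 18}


A ∩ B = elements in both A and B
A = {11, 24}
B = {11, 15, 16, 18}
A ∩ B = {11}

A ∩ B = {11}


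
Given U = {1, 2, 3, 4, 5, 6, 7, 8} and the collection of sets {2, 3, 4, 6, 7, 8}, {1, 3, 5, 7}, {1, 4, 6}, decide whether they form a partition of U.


A partition requires: (1) non-empty parts, (2) pairwise disjoint, (3) union = U
Parts: {2, 3, 4, 6, 7, 8}, {1, 3, 5, 7}, {1, 4, 6}
Union of parts: {1, 2, 3, 4, 5, 6, 7, 8}
U = {1, 2, 3, 4, 5, 6, 7, 8}
All non-empty? True
Pairwise disjoint? False
Covers U? True

No, not a valid partition


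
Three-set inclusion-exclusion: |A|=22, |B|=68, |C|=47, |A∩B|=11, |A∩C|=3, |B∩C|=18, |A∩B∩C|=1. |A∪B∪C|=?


|A∪B∪C| = |A|+|B|+|C| - |A∩B|-|A∩C|-|B∩C| + |A∩B∩C|
= 22+68+47 - 11-3-18 + 1
= 137 - 32 + 1
= 106

|A ∪ B ∪ C| = 106


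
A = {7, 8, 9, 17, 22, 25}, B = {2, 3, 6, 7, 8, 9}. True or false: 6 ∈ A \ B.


A = {7, 8, 9, 17, 22, 25}, B = {2, 3, 6, 7, 8, 9}
A \ B = elements in A but not in B
A \ B = {17, 22, 25}
Checking if 6 ∈ A \ B
6 is not in A \ B → False

6 ∉ A \ B


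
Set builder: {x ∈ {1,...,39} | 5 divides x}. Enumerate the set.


Checking each candidate:
Condition: multiples of 5 in {1,...,39}
Result = {5, 10, 15, 20, 25, 30, 35}

{5, 10, 15, 20, 25, 30, 35}


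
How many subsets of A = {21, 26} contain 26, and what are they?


A subset of A contains 26 iff the remaining 1 elements form any subset of A \ {26}.
Count: 2^(n-1) = 2^1 = 2
Subsets containing 26: {26}, {21, 26}

Subsets containing 26 (2 total): {26}, {21, 26}


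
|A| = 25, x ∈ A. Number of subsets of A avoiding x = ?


Subsets of A avoiding x are subsets of A \ {x}, which has 24 elements.
Count = 2^(n-1) = 2^24
= 16777216

Number of subsets avoiding x = 16777216


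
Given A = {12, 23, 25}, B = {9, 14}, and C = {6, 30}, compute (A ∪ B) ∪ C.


A ∪ B = {9, 12, 14, 23, 25}
(A ∪ B) ∪ C = {6, 9, 12, 14, 23, 25, 30}

A ∪ B ∪ C = {6, 9, 12, 14, 23, 25, 30}


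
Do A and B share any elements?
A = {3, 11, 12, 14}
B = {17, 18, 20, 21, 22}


Disjoint means A ∩ B = ∅.
A ∩ B = ∅
A ∩ B = ∅, so A and B are disjoint.

No — A and B share no elements (A ∩ B = ∅), so they are disjoint


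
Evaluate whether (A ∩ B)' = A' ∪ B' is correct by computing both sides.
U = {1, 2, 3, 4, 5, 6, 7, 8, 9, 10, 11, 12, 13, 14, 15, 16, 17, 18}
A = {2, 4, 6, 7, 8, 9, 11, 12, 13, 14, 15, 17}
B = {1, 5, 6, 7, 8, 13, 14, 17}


LHS: A ∩ B = {6, 7, 8, 13, 14, 17}
(A ∩ B)' = U \ (A ∩ B) = {1, 2, 3, 4, 5, 9, 10, 11, 12, 15, 16, 18}
A' = {1, 3, 5, 10, 16, 18}, B' = {2, 3, 4, 9, 10, 11, 12, 15, 16, 18}
Claimed RHS: A' ∪ B' = {1, 2, 3, 4, 5, 9, 10, 11, 12, 15, 16, 18}
Identity is VALID: LHS = RHS = {1, 2, 3, 4, 5, 9, 10, 11, 12, 15, 16, 18} ✓

Identity is valid. (A ∩ B)' = A' ∪ B' = {1, 2, 3, 4, 5, 9, 10, 11, 12, 15, 16, 18}


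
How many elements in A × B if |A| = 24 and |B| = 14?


|A × B| = |A| × |B|
= 24 × 14
= 336

|A × B| = 336


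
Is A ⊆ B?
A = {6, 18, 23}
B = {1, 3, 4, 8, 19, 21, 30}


A ⊆ B means every element of A is in B.
Elements in A not in B: {6, 18, 23}
So A ⊄ B.

No, A ⊄ B


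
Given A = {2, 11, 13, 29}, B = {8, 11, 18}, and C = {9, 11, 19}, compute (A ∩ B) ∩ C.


A ∩ B = {11}
(A ∩ B) ∩ C = {11}

A ∩ B ∩ C = {11}


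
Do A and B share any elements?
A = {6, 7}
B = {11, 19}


Disjoint means A ∩ B = ∅.
A ∩ B = ∅
A ∩ B = ∅, so A and B are disjoint.

No — A and B share no elements (A ∩ B = ∅), so they are disjoint


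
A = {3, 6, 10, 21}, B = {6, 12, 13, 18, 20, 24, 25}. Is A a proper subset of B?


A ⊂ B requires: A ⊆ B AND A ≠ B.
A ⊆ B? No
A ⊄ B, so A is not a proper subset.

No, A is not a proper subset of B


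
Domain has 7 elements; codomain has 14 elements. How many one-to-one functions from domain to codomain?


An injection sends each of |A| = 7 inputs to a distinct output in B.
# injections = |B|·(|B|-1)·…·(|B|-|A|+1) = 14! / (14 - 7)!
= 14 × 13 × 12 × 11 × 10 × 9 × 8
= 17297280

Number of injections = 17297280


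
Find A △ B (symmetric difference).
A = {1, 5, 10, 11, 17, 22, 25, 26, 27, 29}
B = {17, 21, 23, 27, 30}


A △ B = (A \ B) ∪ (B \ A) = elements in exactly one of A or B
A \ B = {1, 5, 10, 11, 22, 25, 26, 29}
B \ A = {21, 23, 30}
A △ B = {1, 5, 10, 11, 21, 22, 23, 25, 26, 29, 30}

A △ B = {1, 5, 10, 11, 21, 22, 23, 25, 26, 29, 30}
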